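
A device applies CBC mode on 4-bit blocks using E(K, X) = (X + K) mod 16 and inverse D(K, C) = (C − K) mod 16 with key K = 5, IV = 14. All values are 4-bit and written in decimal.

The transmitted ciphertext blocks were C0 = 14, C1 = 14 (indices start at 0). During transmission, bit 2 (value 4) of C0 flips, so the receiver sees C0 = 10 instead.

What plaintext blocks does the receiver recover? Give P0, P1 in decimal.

P0 = 11, P1 = 3

CBC decryption: P_i = D(K, C_i) ⊕ C_{i−1}, with C_{−1} = IV.
Only C0 changed, to 10. In CBC, a change in C_i garbles P_i and flips the same bit in P_{i+1}. Decrypting the received ciphertext:
P0: D(K, 10) = 5; 5 ⊕ 14 = 11.
P1: D(K, 14) = 9; 9 ⊕ 10 = 3.
Blocks that differ from the original plaintext: P0, P1.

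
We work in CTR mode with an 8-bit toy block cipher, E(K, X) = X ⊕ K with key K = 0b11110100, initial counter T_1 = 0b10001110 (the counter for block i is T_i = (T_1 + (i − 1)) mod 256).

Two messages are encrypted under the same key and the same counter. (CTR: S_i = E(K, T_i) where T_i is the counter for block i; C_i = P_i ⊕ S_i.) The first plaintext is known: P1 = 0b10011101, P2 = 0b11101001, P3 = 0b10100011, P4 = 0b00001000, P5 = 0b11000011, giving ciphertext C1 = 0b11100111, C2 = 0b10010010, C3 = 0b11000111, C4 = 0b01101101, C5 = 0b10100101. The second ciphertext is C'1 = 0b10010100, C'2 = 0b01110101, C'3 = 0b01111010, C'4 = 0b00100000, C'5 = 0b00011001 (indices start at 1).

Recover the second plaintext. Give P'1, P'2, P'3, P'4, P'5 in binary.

In CTR with a reused counter, both messages share the same keystream S_i, so C_i ⊕ C'_i = P_i ⊕ P'_i and thus P'_i = P_i ⊕ C_i ⊕ C'_i.
P'1: 0b10011101 ⊕ 0b11100111 ⊕ 0b10010100 = 0b11101110.
P'2: 0b11101001 ⊕ 0b10010010 ⊕ 0b01110101 = 0b00001110.
P'3: 0b10100011 ⊕ 0b11000111 ⊕ 0b01111010 = 0b00011110.
P'4: 0b00001000 ⊕ 0b01101101 ⊕ 0b00100000 = 0b01000101.
P'5: 0b11000011 ⊕ 0b10100101 ⊕ 0b00011001 = 0b01111111.

P'1 = 0b11101110, P'2 = 0b00001110, P'3 = 0b00011110, P'4 = 0b01000101, P'5 = 0b01111111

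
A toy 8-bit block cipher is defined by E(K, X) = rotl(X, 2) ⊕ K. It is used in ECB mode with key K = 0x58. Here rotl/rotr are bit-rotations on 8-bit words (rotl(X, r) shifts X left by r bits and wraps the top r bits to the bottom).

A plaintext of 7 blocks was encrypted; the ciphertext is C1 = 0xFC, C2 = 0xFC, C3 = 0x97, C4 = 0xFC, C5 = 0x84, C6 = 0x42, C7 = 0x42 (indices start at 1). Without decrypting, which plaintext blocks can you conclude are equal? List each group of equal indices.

P1 = P2 = P4; P6 = P7

ECB encrypts each block independently with the same key, so equal ciphertext blocks imply equal plaintext blocks.
C1 = C2 = C4 = 0xFC, so P1 = P2 = P4.
C6 = C7 = 0x42, so P6 = P7.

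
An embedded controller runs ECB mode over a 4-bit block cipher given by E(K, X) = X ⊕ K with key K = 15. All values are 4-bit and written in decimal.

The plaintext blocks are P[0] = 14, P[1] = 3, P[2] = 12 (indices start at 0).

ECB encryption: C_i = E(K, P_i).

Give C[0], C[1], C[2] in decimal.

C[0]: E(K, 14) = 1.
C[1]: E(K, 3) = 12.
C[2]: E(K, 12) = 3.

C[0] = 1, C[1] = 12, C[2] = 3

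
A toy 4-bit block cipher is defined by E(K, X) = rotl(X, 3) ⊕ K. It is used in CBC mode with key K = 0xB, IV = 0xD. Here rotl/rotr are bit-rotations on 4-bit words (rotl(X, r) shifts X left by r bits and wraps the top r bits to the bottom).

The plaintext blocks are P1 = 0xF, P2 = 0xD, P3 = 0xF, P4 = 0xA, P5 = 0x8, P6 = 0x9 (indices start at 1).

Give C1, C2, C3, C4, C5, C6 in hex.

C1 = 0xA, C2 = 0x0, C3 = 0x4, C4 = 0xC, C5 = 0x9, C6 = 0xB

CBC encryption: C_i = E(K, P_i ⊕ C_{i−1}), with C_{0} = IV.
C1: P1 ⊕ 0xD = 0x2; E(K, 0x2) = 0xA.
C2: P2 ⊕ 0xA = 0x7; E(K, 0x7) = 0x0.
C3: P3 ⊕ 0x0 = 0xF; E(K, 0xF) = 0x4.
C4: P4 ⊕ 0x4 = 0xE; E(K, 0xE) = 0xC.
C5: P5 ⊕ 0xC = 0x4; E(K, 0x4) = 0x9.
C6: P6 ⊕ 0x9 = 0x0; E(K, 0x0) = 0xB.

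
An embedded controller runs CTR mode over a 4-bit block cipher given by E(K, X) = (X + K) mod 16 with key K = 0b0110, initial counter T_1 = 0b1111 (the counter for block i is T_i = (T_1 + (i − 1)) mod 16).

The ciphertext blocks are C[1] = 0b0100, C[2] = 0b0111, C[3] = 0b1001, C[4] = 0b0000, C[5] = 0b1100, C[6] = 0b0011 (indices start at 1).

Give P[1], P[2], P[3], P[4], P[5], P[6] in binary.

P[1] = 0b0001, P[2] = 0b0001, P[3] = 0b1110, P[4] = 0b1000, P[5] = 0b0101, P[6] = 0b1001

CTR decryption: S_i = E(K, T_i) where T_i is the counter for block i; P_i = C_i ⊕ S_i.
P[1]: T = 0b1111, S = E(K, T) = 0b0101; 0b0100 ⊕ 0b0101 = 0b0001.
P[2]: T = 0b0000, S = E(K, T) = 0b0110; 0b0111 ⊕ 0b0110 = 0b0001.
P[3]: T = 0b0001, S = E(K, T) = 0b0111; 0b1001 ⊕ 0b0111 = 0b1110.
P[4]: T = 0b0010, S = E(K, T) = 0b1000; 0b0000 ⊕ 0b1000 = 0b1000.
P[5]: T = 0b0011, S = E(K, T) = 0b1001; 0b1100 ⊕ 0b1001 = 0b0101.
P[6]: T = 0b0100, S = E(K, T) = 0b1010; 0b0011 ⊕ 0b1010 = 0b1001.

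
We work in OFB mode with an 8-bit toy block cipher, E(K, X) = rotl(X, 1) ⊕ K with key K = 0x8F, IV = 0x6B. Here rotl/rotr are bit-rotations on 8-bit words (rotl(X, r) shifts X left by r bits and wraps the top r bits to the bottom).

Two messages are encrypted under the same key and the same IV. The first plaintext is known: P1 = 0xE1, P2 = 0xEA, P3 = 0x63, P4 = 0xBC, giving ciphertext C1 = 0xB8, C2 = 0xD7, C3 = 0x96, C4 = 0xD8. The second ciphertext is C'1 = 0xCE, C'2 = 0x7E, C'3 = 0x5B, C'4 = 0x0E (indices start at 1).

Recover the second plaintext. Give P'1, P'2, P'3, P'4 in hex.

P'1 = 0x97, P'2 = 0x43, P'3 = 0xAE, P'4 = 0x6A

In OFB with a reused IV, both messages share the same keystream S_i, so C_i ⊕ C'_i = P_i ⊕ P'_i and thus P'_i = P_i ⊕ C_i ⊕ C'_i.
P'1: 0xE1 ⊕ 0xB8 ⊕ 0xCE = 0x97.
P'2: 0xEA ⊕ 0xD7 ⊕ 0x7E = 0x43.
P'3: 0x63 ⊕ 0x96 ⊕ 0x5B = 0xAE.
P'4: 0xBC ⊕ 0xD8 ⊕ 0x0E = 0x6A.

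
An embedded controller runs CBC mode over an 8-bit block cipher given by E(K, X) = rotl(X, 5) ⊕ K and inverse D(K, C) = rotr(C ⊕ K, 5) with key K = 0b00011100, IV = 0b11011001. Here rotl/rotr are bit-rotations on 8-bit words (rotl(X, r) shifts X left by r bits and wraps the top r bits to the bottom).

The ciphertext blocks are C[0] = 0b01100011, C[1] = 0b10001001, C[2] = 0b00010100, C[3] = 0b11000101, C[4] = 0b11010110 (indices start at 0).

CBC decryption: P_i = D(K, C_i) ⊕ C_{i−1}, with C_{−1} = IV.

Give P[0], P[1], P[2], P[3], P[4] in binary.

P[0] = 0b00100010, P[1] = 0b11001111, P[2] = 0b11001001, P[3] = 0b11011010, P[4] = 0b10010011

P[0]: D(K, 0b01100011) = 0b11111011; 0b11111011 ⊕ 0b11011001 = 0b00100010.
P[1]: D(K, 0b10001001) = 0b10101100; 0b10101100 ⊕ 0b01100011 = 0b11001111.
P[2]: D(K, 0b00010100) = 0b01000000; 0b01000000 ⊕ 0b10001001 = 0b11001001.
P[3]: D(K, 0b11000101) = 0b11001110; 0b11001110 ⊕ 0b00010100 = 0b11011010.
P[4]: D(K, 0b11010110) = 0b01010110; 0b01010110 ⊕ 0b11000101 = 0b10010011.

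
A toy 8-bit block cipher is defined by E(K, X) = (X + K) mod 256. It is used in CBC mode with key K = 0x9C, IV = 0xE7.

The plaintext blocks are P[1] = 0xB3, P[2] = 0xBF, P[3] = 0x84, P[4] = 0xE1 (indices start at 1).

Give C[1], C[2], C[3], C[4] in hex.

CBC encryption: C_i = E(K, P_i ⊕ C_{i−1}), with C_{0} = IV.
C[1]: P[1] ⊕ 0xE7 = 0x54; E(K, 0x54) = 0xF0.
C[2]: P[2] ⊕ 0xF0 = 0x4F; E(K, 0x4F) = 0xEB.
C[3]: P[3] ⊕ 0xEB = 0x6F; E(K, 0x6F) = 0x0B.
C[4]: P[4] ⊕ 0x0B = 0xEA; E(K, 0xEA) = 0x86.

C[1] = 0xF0, C[2] = 0xEB, C[3] = 0x0B, C[4] = 0x86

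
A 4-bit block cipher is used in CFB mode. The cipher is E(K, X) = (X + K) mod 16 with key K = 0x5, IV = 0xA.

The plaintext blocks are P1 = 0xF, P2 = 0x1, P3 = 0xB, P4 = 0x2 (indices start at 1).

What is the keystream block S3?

0x9

CFB encryption: C_i = P_i ⊕ E(K, C_{i−1}), with C_{0} = IV.
C1: E(K, 0xA) = 0xF; 0xF ⊕ 0xF = 0x0.
C2: E(K, 0x0) = 0x5; 0x1 ⊕ 0x5 = 0x4.
C3: E(K, 0x4) = 0x9; 0xB ⊕ 0x9 = 0x2.
So S3 = 0x9.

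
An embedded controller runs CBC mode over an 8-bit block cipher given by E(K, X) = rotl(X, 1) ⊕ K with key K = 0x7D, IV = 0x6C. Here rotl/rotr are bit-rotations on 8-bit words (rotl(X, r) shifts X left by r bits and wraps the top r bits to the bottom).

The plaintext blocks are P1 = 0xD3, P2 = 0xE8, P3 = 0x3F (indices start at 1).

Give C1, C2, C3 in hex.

C1 = 0x02, C2 = 0xA8, C3 = 0x52

CBC encryption: C_i = E(K, P_i ⊕ C_{i−1}), with C_{0} = IV.
C1: P1 ⊕ 0x6C = 0xBF; E(K, 0xBF) = 0x02.
C2: P2 ⊕ 0x02 = 0xEA; E(K, 0xEA) = 0xA8.
C3: P3 ⊕ 0xA8 = 0x97; E(K, 0x97) = 0x52.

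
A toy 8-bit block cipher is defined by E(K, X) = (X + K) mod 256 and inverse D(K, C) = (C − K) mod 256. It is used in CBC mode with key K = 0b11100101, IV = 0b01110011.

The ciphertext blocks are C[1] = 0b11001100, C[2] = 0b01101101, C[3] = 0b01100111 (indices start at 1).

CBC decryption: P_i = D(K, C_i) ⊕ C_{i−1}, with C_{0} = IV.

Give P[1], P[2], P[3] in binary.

P[1]: D(K, 0b11001100) = 0b11100111; 0b11100111 ⊕ 0b01110011 = 0b10010100.
P[2]: D(K, 0b01101101) = 0b10001000; 0b10001000 ⊕ 0b11001100 = 0b01000100.
P[3]: D(K, 0b01100111) = 0b10000010; 0b10000010 ⊕ 0b01101101 = 0b11101111.

P[1] = 0b10010100, P[2] = 0b01000100, P[3] = 0b11101111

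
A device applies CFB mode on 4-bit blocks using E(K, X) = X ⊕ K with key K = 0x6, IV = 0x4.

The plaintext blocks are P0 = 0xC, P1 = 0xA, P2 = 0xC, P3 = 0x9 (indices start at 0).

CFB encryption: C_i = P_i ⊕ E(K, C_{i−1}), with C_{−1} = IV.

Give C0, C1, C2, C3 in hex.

C0 = 0xE, C1 = 0x2, C2 = 0x8, C3 = 0x7

C0: E(K, 0x4) = 0x2; 0xC ⊕ 0x2 = 0xE.
C1: E(K, 0xE) = 0x8; 0xA ⊕ 0x8 = 0x2.
C2: E(K, 0x2) = 0x4; 0xC ⊕ 0x4 = 0x8.
C3: E(K, 0x8) = 0xE; 0x9 ⊕ 0xE = 0x7.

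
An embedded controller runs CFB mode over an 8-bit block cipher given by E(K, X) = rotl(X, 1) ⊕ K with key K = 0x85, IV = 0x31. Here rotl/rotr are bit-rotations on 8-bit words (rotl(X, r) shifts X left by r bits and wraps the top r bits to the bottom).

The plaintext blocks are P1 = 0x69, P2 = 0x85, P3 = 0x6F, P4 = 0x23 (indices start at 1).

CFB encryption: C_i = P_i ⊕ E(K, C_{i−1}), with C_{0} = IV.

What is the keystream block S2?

C1: E(K, 0x31) = 0xE7; 0x69 ⊕ 0xE7 = 0x8E.
C2: E(K, 0x8E) = 0x98; 0x85 ⊕ 0x98 = 0x1D.
So S2 = 0x98.

0x98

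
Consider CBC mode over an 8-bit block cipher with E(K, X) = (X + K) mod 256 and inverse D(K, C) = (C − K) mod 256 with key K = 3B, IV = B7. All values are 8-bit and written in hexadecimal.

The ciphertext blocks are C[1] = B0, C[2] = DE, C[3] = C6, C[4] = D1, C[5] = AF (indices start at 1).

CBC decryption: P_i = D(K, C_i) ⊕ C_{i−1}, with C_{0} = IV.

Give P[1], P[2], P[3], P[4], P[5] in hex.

P[1]: D(K, B0) = 75; 75 ⊕ B7 = C2.
P[2]: D(K, DE) = A3; A3 ⊕ B0 = 13.
P[3]: D(K, C6) = 8B; 8B ⊕ DE = 55.
P[4]: D(K, D1) = 96; 96 ⊕ C6 = 50.
P[5]: D(K, AF) = 74; 74 ⊕ D1 = A5.

P[1] = C2, P[2] = 13, P[3] = 55, P[4] = 50, P[5] = A5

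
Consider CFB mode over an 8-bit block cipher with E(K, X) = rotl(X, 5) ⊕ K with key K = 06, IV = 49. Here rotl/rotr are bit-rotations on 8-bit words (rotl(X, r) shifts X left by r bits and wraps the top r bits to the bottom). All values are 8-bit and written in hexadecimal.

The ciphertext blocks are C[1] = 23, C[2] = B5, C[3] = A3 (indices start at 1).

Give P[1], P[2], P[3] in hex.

P[1] = 0C, P[2] = D7, P[3] = 13

CFB decryption: P_i = C_i ⊕ E(K, C_{i−1}), with C_{0} = IV.
P[1]: E(K, 49) = 2F; 23 ⊕ 2F = 0C.
P[2]: E(K, 23) = 62; B5 ⊕ 62 = D7.
P[3]: E(K, B5) = B0; A3 ⊕ B0 = 13.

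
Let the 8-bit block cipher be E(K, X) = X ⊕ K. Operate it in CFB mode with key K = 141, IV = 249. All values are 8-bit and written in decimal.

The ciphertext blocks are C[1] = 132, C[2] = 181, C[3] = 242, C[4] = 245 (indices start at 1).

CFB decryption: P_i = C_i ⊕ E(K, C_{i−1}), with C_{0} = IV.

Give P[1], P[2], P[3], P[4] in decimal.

P[1] = 240, P[2] = 188, P[3] = 202, P[4] = 138

P[1]: E(K, 249) = 116; 132 ⊕ 116 = 240.
P[2]: E(K, 132) = 9; 181 ⊕ 9 = 188.
P[3]: E(K, 181) = 56; 242 ⊕ 56 = 202.
P[4]: E(K, 242) = 127; 245 ⊕ 127 = 138.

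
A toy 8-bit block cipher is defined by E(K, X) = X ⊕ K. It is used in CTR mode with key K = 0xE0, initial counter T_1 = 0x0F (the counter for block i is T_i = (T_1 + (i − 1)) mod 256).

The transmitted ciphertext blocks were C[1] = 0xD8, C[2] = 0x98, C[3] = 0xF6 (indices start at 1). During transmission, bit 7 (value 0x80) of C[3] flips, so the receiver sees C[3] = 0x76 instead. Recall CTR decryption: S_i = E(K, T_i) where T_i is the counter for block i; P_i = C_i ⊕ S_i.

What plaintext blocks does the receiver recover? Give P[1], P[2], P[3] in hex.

P[1] = 0x37, P[2] = 0x68, P[3] = 0x87

Only C[3] changed, to 0x76. In CTR, a change in C_i flips the same bit in P_i only; the keystream is unaffected. Decrypting the received ciphertext:
P[1]: T = 0x0F, S = E(K, T) = 0xEF; 0xD8 ⊕ 0xEF = 0x37.
P[2]: T = 0x10, S = E(K, T) = 0xF0; 0x98 ⊕ 0xF0 = 0x68.
P[3]: T = 0x11, S = E(K, T) = 0xF1; 0x76 ⊕ 0xF1 = 0x87.
Blocks that differ from the original plaintext: P[3].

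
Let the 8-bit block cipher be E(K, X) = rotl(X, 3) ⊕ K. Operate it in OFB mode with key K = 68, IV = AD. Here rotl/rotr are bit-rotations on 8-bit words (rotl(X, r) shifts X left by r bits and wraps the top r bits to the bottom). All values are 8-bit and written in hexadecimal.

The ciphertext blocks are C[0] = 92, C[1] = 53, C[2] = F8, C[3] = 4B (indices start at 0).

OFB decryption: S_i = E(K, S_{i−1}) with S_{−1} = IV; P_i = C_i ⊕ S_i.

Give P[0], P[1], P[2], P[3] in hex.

P[0]: S = E(K, AD) = 05; 92 ⊕ 05 = 97.
P[1]: S = E(K, 05) = 40; 53 ⊕ 40 = 13.
P[2]: S = E(K, 40) = 6A; F8 ⊕ 6A = 92.
P[3]: S = E(K, 6A) = 3B; 4B ⊕ 3B = 70.

P[0] = 97, P[1] = 13, P[2] = 92, P[3] = 70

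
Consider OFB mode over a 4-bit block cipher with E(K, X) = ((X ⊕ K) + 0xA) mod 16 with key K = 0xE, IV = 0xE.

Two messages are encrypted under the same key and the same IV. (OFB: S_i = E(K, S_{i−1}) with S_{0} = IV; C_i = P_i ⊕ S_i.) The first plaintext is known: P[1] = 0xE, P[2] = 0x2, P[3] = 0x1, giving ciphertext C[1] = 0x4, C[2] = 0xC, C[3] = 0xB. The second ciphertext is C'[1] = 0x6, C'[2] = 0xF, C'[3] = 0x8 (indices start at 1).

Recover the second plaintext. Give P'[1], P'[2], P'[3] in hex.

In OFB with a reused IV, both messages share the same keystream S_i, so C_i ⊕ C'_i = P_i ⊕ P'_i and thus P'_i = P_i ⊕ C_i ⊕ C'_i.
P'[1]: 0xE ⊕ 0x4 ⊕ 0x6 = 0xC.
P'[2]: 0x2 ⊕ 0xC ⊕ 0xF = 0x1.
P'[3]: 0x1 ⊕ 0xB ⊕ 0x8 = 0x2.

P'[1] = 0xC, P'[2] = 0x1, P'[3] = 0x2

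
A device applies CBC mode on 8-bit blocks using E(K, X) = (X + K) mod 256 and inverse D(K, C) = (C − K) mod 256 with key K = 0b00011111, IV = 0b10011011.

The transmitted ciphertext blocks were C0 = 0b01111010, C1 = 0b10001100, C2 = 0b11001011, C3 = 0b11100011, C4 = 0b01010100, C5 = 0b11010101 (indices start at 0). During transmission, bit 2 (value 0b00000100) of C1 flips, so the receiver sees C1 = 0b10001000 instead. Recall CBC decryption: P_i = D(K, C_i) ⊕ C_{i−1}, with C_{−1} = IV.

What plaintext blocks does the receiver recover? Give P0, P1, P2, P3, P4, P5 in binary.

P0 = 0b11000000, P1 = 0b00010011, P2 = 0b00100100, P3 = 0b00001111, P4 = 0b11010110, P5 = 0b11100010

Only C1 changed, to 0b10001000. In CBC, a change in C_i garbles P_i and flips the same bit in P_{i+1}. Decrypting the received ciphertext:
P0: D(K, 0b01111010) = 0b01011011; 0b01011011 ⊕ 0b10011011 = 0b11000000.
P1: D(K, 0b10001000) = 0b01101001; 0b01101001 ⊕ 0b01111010 = 0b00010011.
P2: D(K, 0b11001011) = 0b10101100; 0b10101100 ⊕ 0b10001000 = 0b00100100.
P3: D(K, 0b11100011) = 0b11000100; 0b11000100 ⊕ 0b11001011 = 0b00001111.
P4: D(K, 0b01010100) = 0b00110101; 0b00110101 ⊕ 0b11100011 = 0b11010110.
P5: D(K, 0b11010101) = 0b10110110; 0b10110110 ⊕ 0b01010100 = 0b11100010.
Blocks that differ from the original plaintext: P1, P2.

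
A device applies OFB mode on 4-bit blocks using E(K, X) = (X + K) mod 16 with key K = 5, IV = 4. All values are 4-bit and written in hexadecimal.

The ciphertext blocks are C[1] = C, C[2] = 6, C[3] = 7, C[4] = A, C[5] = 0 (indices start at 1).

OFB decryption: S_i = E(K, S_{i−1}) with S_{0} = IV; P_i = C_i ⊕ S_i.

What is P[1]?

P[1] = 5

P[1]: S = E(K, 4) = 9; C ⊕ 9 = 5.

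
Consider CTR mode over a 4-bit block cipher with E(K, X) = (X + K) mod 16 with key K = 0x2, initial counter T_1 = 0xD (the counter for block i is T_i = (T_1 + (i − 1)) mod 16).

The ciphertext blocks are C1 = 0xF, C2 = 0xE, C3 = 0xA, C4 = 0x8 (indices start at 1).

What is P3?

CTR decryption: S_i = E(K, T_i) where T_i is the counter for block i; P_i = C_i ⊕ S_i.
P3: T = 0xF, S = E(K, T) = 0x1; 0xA ⊕ 0x1 = 0xB.

P3 = 0xB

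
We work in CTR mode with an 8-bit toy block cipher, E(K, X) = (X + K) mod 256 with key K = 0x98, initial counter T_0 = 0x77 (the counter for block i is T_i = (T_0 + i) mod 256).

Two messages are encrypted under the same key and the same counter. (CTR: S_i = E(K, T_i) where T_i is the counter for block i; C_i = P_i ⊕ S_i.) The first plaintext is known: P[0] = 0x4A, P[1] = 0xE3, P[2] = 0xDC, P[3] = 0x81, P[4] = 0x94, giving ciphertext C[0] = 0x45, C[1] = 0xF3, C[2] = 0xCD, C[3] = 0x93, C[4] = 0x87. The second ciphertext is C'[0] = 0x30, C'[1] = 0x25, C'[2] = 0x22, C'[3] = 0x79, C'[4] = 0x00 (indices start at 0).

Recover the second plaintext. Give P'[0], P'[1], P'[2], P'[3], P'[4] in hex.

In CTR with a reused counter, both messages share the same keystream S_i, so C_i ⊕ C'_i = P_i ⊕ P'_i and thus P'_i = P_i ⊕ C_i ⊕ C'_i.
P'[0]: 0x4A ⊕ 0x45 ⊕ 0x30 = 0x3F.
P'[1]: 0xE3 ⊕ 0xF3 ⊕ 0x25 = 0x35.
P'[2]: 0xDC ⊕ 0xCD ⊕ 0x22 = 0x33.
P'[3]: 0x81 ⊕ 0x93 ⊕ 0x79 = 0x6B.
P'[4]: 0x94 ⊕ 0x87 ⊕ 0x00 = 0x13.

P'[0] = 0x3F, P'[1] = 0x35, P'[2] = 0x33, P'[3] = 0x6B, P'[4] = 0x13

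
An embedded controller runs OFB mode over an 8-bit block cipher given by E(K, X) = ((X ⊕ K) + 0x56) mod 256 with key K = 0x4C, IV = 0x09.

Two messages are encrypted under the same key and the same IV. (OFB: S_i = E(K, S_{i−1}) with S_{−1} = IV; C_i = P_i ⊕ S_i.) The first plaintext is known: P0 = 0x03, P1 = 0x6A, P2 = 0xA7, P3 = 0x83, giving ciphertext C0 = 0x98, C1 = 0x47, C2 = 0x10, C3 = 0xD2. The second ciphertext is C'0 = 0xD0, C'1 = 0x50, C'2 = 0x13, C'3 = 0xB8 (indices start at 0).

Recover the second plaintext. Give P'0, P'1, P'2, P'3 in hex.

P'0 = 0x4B, P'1 = 0x7D, P'2 = 0xA4, P'3 = 0xE9

In OFB with a reused IV, both messages share the same keystream S_i, so C_i ⊕ C'_i = P_i ⊕ P'_i and thus P'_i = P_i ⊕ C_i ⊕ C'_i.
P'0: 0x03 ⊕ 0x98 ⊕ 0xD0 = 0x4B.
P'1: 0x6A ⊕ 0x47 ⊕ 0x50 = 0x7D.
P'2: 0xA7 ⊕ 0x10 ⊕ 0x13 = 0xA4.
P'3: 0x83 ⊕ 0xD2 ⊕ 0xB8 = 0xE9.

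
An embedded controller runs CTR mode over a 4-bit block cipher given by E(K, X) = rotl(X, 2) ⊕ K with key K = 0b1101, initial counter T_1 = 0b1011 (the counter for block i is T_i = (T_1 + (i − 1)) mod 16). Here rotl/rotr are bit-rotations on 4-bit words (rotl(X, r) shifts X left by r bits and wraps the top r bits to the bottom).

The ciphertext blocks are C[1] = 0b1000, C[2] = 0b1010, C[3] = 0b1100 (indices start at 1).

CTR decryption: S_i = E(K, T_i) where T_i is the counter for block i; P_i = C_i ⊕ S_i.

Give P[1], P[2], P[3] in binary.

P[1] = 0b1011, P[2] = 0b0100, P[3] = 0b0110

P[1]: T = 0b1011, S = E(K, T) = 0b0011; 0b1000 ⊕ 0b0011 = 0b1011.
P[2]: T = 0b1100, S = E(K, T) = 0b1110; 0b1010 ⊕ 0b1110 = 0b0100.
P[3]: T = 0b1101, S = E(K, T) = 0b1010; 0b1100 ⊕ 0b1010 = 0b0110.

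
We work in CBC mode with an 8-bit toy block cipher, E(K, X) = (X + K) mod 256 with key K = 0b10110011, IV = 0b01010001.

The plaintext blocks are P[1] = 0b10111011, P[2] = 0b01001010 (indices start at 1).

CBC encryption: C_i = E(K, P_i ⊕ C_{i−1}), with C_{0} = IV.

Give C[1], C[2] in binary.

C[1]: P[1] ⊕ 0b01010001 = 0b11101010; E(K, 0b11101010) = 0b10011101.
C[2]: P[2] ⊕ 0b10011101 = 0b11010111; E(K, 0b11010111) = 0b10001010.

C[1] = 0b10011101, C[2] = 0b10001010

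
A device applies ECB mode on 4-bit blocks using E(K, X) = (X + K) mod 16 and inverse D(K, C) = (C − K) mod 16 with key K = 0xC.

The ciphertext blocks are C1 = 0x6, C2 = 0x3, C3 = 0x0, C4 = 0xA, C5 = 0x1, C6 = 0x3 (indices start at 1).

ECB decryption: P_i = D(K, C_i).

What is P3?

P3: D(K, 0x0) = 0x4.

P3 = 0x4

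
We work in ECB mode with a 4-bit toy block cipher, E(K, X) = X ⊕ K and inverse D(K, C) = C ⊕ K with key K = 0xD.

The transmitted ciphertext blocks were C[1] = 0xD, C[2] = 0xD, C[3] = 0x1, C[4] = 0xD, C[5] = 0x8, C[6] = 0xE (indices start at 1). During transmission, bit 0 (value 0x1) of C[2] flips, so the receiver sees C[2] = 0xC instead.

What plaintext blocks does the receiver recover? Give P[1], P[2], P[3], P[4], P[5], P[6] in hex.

ECB decryption: P_i = D(K, C_i).
Only C[2] changed, to 0xC. In ECB, a change in C_i affects only P_i. Decrypting the received ciphertext:
P[1]: D(K, 0xD) = 0x0.
P[2]: D(K, 0xC) = 0x1.
P[3]: D(K, 0x1) = 0xC.
P[4]: D(K, 0xD) = 0x0.
P[5]: D(K, 0x8) = 0x5.
P[6]: D(K, 0xE) = 0x3.
Blocks that differ from the original plaintext: P[2].

P[1] = 0x0, P[2] = 0x1, P[3] = 0xC, P[4] = 0x0, P[5] = 0x5, P[6] = 0x3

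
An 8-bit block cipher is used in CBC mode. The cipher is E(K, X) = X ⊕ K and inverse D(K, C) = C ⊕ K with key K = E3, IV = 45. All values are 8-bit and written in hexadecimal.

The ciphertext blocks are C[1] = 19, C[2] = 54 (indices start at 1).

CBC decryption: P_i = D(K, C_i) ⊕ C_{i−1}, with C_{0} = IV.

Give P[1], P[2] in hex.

P[1] = BF, P[2] = AE

P[1]: D(K, 19) = FA; FA ⊕ 45 = BF.
P[2]: D(K, 54) = B7; B7 ⊕ 19 = AE.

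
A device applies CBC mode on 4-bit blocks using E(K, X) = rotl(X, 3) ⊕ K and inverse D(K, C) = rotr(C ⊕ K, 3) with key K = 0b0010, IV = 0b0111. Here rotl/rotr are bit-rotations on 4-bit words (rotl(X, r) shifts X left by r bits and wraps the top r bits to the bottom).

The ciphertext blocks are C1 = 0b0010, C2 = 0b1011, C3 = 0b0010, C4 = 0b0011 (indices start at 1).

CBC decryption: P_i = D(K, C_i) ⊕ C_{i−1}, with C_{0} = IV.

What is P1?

P1 = 0b0111

P1: D(K, 0b0010) = 0b0000; 0b0000 ⊕ 0b0111 = 0b0111.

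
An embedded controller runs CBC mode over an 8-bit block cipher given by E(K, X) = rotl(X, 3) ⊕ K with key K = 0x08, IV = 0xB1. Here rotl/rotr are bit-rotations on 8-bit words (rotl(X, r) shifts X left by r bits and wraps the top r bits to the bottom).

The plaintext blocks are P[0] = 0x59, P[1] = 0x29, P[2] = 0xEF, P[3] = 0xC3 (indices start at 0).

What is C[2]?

CBC encryption: C_i = E(K, P_i ⊕ C_{i−1}), with C_{−1} = IV.
C[0]: P[0] ⊕ 0xB1 = 0xE8; E(K, 0xE8) = 0x4F.
C[1]: P[1] ⊕ 0x4F = 0x66; E(K, 0x66) = 0x3B.
C[2]: P[2] ⊕ 0x3B = 0xD4; E(K, 0xD4) = 0xAE.

C[2] = 0xAE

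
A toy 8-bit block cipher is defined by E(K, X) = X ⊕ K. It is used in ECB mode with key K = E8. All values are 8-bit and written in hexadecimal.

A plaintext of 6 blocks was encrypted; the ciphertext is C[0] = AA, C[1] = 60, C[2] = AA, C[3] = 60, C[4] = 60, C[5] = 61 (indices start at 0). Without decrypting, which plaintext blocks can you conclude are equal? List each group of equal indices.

ECB encrypts each block independently with the same key, so equal ciphertext blocks imply equal plaintext blocks.
C[0] = C[2] = AA, so P[0] = P[2].
C[1] = C[3] = C[4] = 60, so P[1] = P[3] = P[4].

P[0] = P[2]; P[1] = P[3] = P[4]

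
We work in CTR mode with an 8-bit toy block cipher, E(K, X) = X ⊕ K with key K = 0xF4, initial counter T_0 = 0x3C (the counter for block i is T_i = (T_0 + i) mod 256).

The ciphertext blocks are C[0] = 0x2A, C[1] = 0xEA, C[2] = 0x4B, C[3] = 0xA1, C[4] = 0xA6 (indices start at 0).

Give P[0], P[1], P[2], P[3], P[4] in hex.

P[0] = 0xE2, P[1] = 0x23, P[2] = 0x81, P[3] = 0x6A, P[4] = 0x12

CTR decryption: S_i = E(K, T_i) where T_i is the counter for block i; P_i = C_i ⊕ S_i.
P[0]: T = 0x3C, S = E(K, T) = 0xC8; 0x2A ⊕ 0xC8 = 0xE2.
P[1]: T = 0x3D, S = E(K, T) = 0xC9; 0xEA ⊕ 0xC9 = 0x23.
P[2]: T = 0x3E, S = E(K, T) = 0xCA; 0x4B ⊕ 0xCA = 0x81.
P[3]: T = 0x3F, S = E(K, T) = 0xCB; 0xA1 ⊕ 0xCB = 0x6A.
P[4]: T = 0x40, S = E(K, T) = 0xB4; 0xA6 ⊕ 0xB4 = 0x12.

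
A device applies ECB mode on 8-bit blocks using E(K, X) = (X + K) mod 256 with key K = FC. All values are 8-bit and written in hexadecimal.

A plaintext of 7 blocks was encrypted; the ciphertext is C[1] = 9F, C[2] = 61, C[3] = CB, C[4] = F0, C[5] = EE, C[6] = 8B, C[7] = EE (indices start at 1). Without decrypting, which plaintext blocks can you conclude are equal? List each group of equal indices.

P[5] = P[7]

ECB encrypts each block independently with the same key, so equal ciphertext blocks imply equal plaintext blocks.
C[5] = C[7] = EE, so P[5] = P[7].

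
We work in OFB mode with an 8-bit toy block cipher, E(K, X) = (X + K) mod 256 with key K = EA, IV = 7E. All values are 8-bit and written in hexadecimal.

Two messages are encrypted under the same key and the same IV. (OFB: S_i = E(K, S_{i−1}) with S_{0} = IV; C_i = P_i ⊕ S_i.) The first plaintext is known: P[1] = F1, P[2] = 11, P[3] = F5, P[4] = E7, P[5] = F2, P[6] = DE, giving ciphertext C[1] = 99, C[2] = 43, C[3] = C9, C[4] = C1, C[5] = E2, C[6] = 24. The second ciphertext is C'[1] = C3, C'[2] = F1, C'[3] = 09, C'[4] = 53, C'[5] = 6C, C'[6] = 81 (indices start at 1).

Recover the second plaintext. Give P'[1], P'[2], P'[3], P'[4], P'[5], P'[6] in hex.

P'[1] = AB, P'[2] = A3, P'[3] = 35, P'[4] = 75, P'[5] = 7C, P'[6] = 7B

In OFB with a reused IV, both messages share the same keystream S_i, so C_i ⊕ C'_i = P_i ⊕ P'_i and thus P'_i = P_i ⊕ C_i ⊕ C'_i.
P'[1]: F1 ⊕ 99 ⊕ C3 = AB.
P'[2]: 11 ⊕ 43 ⊕ F1 = A3.
P'[3]: F5 ⊕ C9 ⊕ 09 = 35.
P'[4]: E7 ⊕ C1 ⊕ 53 = 75.
P'[5]: F2 ⊕ E2 ⊕ 6C = 7C.
P'[6]: DE ⊕ 24 ⊕ 81 = 7B.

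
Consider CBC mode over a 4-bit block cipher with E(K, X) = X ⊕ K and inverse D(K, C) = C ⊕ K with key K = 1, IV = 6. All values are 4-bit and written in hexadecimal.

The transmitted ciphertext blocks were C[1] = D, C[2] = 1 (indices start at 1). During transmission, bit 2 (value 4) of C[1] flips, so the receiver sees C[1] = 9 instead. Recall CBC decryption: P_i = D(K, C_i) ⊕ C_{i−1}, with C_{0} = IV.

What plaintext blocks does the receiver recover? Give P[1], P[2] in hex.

Only C[1] changed, to 9. In CBC, a change in C_i garbles P_i and flips the same bit in P_{i+1}. Decrypting the received ciphertext:
P[1]: D(K, 9) = 8; 8 ⊕ 6 = E.
P[2]: D(K, 1) = 0; 0 ⊕ 9 = 9.
Blocks that differ from the original plaintext: P[1], P[2].

P[1] = E, P[2] = 9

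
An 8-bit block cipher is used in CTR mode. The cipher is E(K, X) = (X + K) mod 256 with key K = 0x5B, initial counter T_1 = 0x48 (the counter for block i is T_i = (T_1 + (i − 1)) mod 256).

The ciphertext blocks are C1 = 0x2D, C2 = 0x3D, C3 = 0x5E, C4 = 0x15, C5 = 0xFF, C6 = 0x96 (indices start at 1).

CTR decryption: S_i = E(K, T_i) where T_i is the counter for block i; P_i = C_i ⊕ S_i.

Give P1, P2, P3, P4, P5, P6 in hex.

P1: T = 0x48, S = E(K, T) = 0xA3; 0x2D ⊕ 0xA3 = 0x8E.
P2: T = 0x49, S = E(K, T) = 0xA4; 0x3D ⊕ 0xA4 = 0x99.
P3: T = 0x4A, S = E(K, T) = 0xA5; 0x5E ⊕ 0xA5 = 0xFB.
P4: T = 0x4B, S = E(K, T) = 0xA6; 0x15 ⊕ 0xA6 = 0xB3.
P5: T = 0x4C, S = E(K, T) = 0xA7; 0xFF ⊕ 0xA7 = 0x58.
P6: T = 0x4D, S = E(K, T) = 0xA8; 0x96 ⊕ 0xA8 = 0x3E.

P1 = 0x8E, P2 = 0x99, P3 = 0xFB, P4 = 0xB3, P5 = 0x58, P6 = 0x3E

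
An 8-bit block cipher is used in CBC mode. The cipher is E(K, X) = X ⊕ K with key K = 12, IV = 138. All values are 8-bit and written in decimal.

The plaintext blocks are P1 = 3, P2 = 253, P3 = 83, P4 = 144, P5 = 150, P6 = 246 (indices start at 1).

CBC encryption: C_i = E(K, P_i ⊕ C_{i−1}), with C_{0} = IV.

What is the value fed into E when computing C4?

C1: P1 ⊕ 138 = 137; E(K, 137) = 133.
C2: P2 ⊕ 133 = 120; E(K, 120) = 116.
C3: P3 ⊕ 116 = 39; E(K, 39) = 43.
C4: P4 ⊕ 43 = 187; E(K, 187) = 183.
So the input to E for block 4 is 187.

187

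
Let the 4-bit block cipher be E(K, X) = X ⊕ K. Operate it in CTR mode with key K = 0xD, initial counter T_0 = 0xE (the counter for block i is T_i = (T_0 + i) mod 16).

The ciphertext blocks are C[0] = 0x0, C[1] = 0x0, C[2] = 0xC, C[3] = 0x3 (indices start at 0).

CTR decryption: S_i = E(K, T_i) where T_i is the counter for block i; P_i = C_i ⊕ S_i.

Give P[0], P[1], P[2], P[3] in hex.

P[0]: T = 0xE, S = E(K, T) = 0x3; 0x0 ⊕ 0x3 = 0x3.
P[1]: T = 0xF, S = E(K, T) = 0x2; 0x0 ⊕ 0x2 = 0x2.
P[2]: T = 0x0, S = E(K, T) = 0xD; 0xC ⊕ 0xD = 0x1.
P[3]: T = 0x1, S = E(K, T) = 0xC; 0x3 ⊕ 0xC = 0xF.

P[0] = 0x3, P[1] = 0x2, P[2] = 0x1, P[3] = 0xF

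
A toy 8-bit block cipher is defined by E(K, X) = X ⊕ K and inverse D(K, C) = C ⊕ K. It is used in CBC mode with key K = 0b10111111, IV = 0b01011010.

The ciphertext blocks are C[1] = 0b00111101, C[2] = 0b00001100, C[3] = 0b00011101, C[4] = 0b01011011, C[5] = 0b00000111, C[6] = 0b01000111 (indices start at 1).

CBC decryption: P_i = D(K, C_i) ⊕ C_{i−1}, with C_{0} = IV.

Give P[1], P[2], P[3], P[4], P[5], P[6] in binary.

P[1]: D(K, 0b00111101) = 0b10000010; 0b10000010 ⊕ 0b01011010 = 0b11011000.
P[2]: D(K, 0b00001100) = 0b10110011; 0b10110011 ⊕ 0b00111101 = 0b10001110.
P[3]: D(K, 0b00011101) = 0b10100010; 0b10100010 ⊕ 0b00001100 = 0b10101110.
P[4]: D(K, 0b01011011) = 0b11100100; 0b11100100 ⊕ 0b00011101 = 0b11111001.
P[5]: D(K, 0b00000111) = 0b10111000; 0b10111000 ⊕ 0b01011011 = 0b11100011.
P[6]: D(K, 0b01000111) = 0b11111000; 0b11111000 ⊕ 0b00000111 = 0b11111111.

P[1] = 0b11011000, P[2] = 0b10001110, P[3] = 0b10101110, P[4] = 0b11111001, P[5] = 0b11100011, P[6] = 0b11111111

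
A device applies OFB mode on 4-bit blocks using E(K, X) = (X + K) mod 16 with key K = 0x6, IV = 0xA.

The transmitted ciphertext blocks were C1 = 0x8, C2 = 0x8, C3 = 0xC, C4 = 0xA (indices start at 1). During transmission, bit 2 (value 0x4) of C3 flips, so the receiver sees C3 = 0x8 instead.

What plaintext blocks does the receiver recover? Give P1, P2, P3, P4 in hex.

P1 = 0x8, P2 = 0xE, P3 = 0x4, P4 = 0x8

OFB decryption: S_i = E(K, S_{i−1}) with S_{0} = IV; P_i = C_i ⊕ S_i.
Only C3 changed, to 0x8. In OFB, a change in C_i flips the same bit in P_i only; the keystream is unaffected. Decrypting the received ciphertext:
P1: S = E(K, 0xA) = 0x0; 0x8 ⊕ 0x0 = 0x8.
P2: S = E(K, 0x0) = 0x6; 0x8 ⊕ 0x6 = 0xE.
P3: S = E(K, 0x6) = 0xC; 0x8 ⊕ 0xC = 0x4.
P4: S = E(K, 0xC) = 0x2; 0xA ⊕ 0x2 = 0x8.
Blocks that differ from the original plaintext: P3.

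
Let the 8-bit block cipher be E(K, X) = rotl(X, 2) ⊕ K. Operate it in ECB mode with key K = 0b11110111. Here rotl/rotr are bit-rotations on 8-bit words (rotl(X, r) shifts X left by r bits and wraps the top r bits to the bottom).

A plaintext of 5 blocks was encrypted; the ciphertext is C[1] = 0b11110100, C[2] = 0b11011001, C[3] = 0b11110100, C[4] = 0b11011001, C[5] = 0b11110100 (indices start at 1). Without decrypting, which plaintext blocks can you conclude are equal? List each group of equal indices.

P[1] = P[3] = P[5]; P[2] = P[4]

ECB encrypts each block independently with the same key, so equal ciphertext blocks imply equal plaintext blocks.
C[1] = C[3] = C[5] = 0b11110100, so P[1] = P[3] = P[5].
C[2] = C[4] = 0b11011001, so P[2] = P[4].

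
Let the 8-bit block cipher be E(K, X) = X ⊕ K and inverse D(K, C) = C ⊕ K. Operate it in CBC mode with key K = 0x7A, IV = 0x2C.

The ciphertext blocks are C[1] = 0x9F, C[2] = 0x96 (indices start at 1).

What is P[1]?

CBC decryption: P_i = D(K, C_i) ⊕ C_{i−1}, with C_{0} = IV.
P[1]: D(K, 0x9F) = 0xE5; 0xE5 ⊕ 0x2C = 0xC9.

P[1] = 0xC9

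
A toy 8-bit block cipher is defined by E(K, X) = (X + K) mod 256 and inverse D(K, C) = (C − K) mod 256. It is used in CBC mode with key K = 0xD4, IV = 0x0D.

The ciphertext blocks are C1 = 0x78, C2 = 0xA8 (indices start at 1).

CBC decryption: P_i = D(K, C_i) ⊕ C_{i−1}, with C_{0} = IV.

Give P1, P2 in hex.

P1 = 0xA9, P2 = 0xAC

P1: D(K, 0x78) = 0xA4; 0xA4 ⊕ 0x0D = 0xA9.
P2: D(K, 0xA8) = 0xD4; 0xD4 ⊕ 0x78 = 0xAC.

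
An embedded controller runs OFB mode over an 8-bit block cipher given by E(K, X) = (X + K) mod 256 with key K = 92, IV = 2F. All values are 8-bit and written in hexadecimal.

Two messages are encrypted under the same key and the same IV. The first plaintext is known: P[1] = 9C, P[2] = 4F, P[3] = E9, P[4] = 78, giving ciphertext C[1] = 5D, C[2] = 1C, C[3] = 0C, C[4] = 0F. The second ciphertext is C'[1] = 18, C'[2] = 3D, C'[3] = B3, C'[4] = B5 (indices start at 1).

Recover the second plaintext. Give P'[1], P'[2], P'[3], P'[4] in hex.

In OFB with a reused IV, both messages share the same keystream S_i, so C_i ⊕ C'_i = P_i ⊕ P'_i and thus P'_i = P_i ⊕ C_i ⊕ C'_i.
P'[1]: 9C ⊕ 5D ⊕ 18 = D9.
P'[2]: 4F ⊕ 1C ⊕ 3D = 6E.
P'[3]: E9 ⊕ 0C ⊕ B3 = 56.
P'[4]: 78 ⊕ 0F ⊕ B5 = C2.

P'[1] = D9, P'[2] = 6E, P'[3] = 56, P'[4] = C2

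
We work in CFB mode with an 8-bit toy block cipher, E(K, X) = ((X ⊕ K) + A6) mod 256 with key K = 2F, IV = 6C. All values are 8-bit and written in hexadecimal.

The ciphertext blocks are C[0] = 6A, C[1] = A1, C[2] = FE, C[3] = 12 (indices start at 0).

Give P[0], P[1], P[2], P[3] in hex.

CFB decryption: P_i = C_i ⊕ E(K, C_{i−1}), with C_{−1} = IV.
P[0]: E(K, 6C) = E9; 6A ⊕ E9 = 83.
P[1]: E(K, 6A) = EB; A1 ⊕ EB = 4A.
P[2]: E(K, A1) = 34; FE ⊕ 34 = CA.
P[3]: E(K, FE) = 77; 12 ⊕ 77 = 65.

P[0] = 83, P[1] = 4A, P[2] = CA, P[3] = 65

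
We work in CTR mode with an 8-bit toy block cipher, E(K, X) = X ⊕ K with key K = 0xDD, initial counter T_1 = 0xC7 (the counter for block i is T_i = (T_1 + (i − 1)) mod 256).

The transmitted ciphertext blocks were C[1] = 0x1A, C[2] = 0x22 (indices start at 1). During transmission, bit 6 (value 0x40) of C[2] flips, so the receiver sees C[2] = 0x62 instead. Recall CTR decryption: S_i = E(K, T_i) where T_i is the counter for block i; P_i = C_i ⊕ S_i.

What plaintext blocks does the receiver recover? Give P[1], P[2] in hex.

P[1] = 0x00, P[2] = 0x77

Only C[2] changed, to 0x62. In CTR, a change in C_i flips the same bit in P_i only; the keystream is unaffected. Decrypting the received ciphertext:
P[1]: T = 0xC7, S = E(K, T) = 0x1A; 0x1A ⊕ 0x1A = 0x00.
P[2]: T = 0xC8, S = E(K, T) = 0x15; 0x62 ⊕ 0x15 = 0x77.
Blocks that differ from the original plaintext: P[2].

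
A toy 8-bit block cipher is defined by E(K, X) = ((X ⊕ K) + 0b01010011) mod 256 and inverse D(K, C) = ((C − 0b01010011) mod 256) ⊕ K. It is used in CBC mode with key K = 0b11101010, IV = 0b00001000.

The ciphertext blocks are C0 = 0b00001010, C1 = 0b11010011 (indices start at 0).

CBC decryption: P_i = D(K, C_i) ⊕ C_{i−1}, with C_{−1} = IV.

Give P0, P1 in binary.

P0 = 0b01010101, P1 = 0b01100000

P0: D(K, 0b00001010) = 0b01011101; 0b01011101 ⊕ 0b00001000 = 0b01010101.
P1: D(K, 0b11010011) = 0b01101010; 0b01101010 ⊕ 0b00001010 = 0b01100000.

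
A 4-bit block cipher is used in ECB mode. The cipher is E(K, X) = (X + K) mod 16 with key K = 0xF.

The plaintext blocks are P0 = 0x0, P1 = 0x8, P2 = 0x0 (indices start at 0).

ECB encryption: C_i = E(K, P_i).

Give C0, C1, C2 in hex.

C0: E(K, 0x0) = 0xF.
C1: E(K, 0x8) = 0x7.
C2: E(K, 0x0) = 0xF.

C0 = 0xF, C1 = 0x7, C2 = 0xF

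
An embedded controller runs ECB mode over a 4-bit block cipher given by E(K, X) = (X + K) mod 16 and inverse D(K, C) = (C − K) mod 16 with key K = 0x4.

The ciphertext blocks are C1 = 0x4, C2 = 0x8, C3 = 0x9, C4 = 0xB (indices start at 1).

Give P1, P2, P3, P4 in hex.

P1 = 0x0, P2 = 0x4, P3 = 0x5, P4 = 0x7

ECB decryption: P_i = D(K, C_i).
P1: D(K, 0x4) = 0x0.
P2: D(K, 0x8) = 0x4.
P3: D(K, 0x9) = 0x5.
P4: D(K, 0xB) = 0x7.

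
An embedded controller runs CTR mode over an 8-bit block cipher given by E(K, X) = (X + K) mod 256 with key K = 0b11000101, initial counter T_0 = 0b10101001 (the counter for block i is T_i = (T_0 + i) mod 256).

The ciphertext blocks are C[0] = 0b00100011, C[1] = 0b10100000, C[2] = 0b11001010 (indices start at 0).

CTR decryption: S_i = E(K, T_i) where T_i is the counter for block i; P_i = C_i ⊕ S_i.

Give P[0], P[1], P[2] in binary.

P[0]: T = 0b10101001, S = E(K, T) = 0b01101110; 0b00100011 ⊕ 0b01101110 = 0b01001101.
P[1]: T = 0b10101010, S = E(K, T) = 0b01101111; 0b10100000 ⊕ 0b01101111 = 0b11001111.
P[2]: T = 0b10101011, S = E(K, T) = 0b01110000; 0b11001010 ⊕ 0b01110000 = 0b10111010.

P[0] = 0b01001101, P[1] = 0b11001111, P[2] = 0b10111010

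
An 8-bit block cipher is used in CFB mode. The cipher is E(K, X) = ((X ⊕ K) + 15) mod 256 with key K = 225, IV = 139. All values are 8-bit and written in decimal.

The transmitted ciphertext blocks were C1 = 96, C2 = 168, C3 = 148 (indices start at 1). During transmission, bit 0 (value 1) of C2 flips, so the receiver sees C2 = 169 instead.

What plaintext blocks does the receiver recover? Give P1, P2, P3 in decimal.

P1 = 25, P2 = 57, P3 = 195

CFB decryption: P_i = C_i ⊕ E(K, C_{i−1}), with C_{0} = IV.
Only C2 changed, to 169. In CFB, a change in C_i flips the same bit in P_i and garbles P_{i+1}. Decrypting the received ciphertext:
P1: E(K, 139) = 121; 96 ⊕ 121 = 25.
P2: E(K, 96) = 144; 169 ⊕ 144 = 57.
P3: E(K, 169) = 87; 148 ⊕ 87 = 195.
Blocks that differ from the original plaintext: P2, P3.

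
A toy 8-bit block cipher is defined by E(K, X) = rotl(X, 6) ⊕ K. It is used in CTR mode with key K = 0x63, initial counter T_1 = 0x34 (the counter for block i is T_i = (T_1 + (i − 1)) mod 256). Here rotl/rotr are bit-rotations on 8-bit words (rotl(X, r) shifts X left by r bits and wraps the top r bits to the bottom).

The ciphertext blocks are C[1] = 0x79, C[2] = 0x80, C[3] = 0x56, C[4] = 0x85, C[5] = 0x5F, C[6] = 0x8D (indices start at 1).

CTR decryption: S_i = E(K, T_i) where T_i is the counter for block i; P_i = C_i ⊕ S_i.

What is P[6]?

P[6]: T = 0x39, S = E(K, T) = 0x2D; 0x8D ⊕ 0x2D = 0xA0.

P[6] = 0xA0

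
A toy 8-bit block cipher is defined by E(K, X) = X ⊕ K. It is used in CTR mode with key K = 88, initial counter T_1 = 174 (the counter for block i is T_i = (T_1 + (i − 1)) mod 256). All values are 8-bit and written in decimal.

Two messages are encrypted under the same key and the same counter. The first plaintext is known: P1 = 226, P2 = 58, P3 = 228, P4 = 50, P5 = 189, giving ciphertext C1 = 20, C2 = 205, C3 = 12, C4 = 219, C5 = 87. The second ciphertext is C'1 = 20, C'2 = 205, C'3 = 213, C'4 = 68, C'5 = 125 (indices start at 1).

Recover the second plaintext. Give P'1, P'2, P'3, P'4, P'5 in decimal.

In CTR with a reused counter, both messages share the same keystream S_i, so C_i ⊕ C'_i = P_i ⊕ P'_i and thus P'_i = P_i ⊕ C_i ⊕ C'_i.
P'1: 226 ⊕ 20 ⊕ 20 = 226.
P'2: 58 ⊕ 205 ⊕ 205 = 58.
P'3: 228 ⊕ 12 ⊕ 213 = 61.
P'4: 50 ⊕ 219 ⊕ 68 = 173.
P'5: 189 ⊕ 87 ⊕ 125 = 151.

P'1 = 226, P'2 = 58, P'3 = 61, P'4 = 173, P'5 = 151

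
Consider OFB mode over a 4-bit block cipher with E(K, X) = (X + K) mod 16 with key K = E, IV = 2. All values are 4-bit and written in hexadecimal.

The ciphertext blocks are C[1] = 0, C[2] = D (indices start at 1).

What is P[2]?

P[2] = 3

OFB decryption: S_i = E(K, S_{i−1}) with S_{0} = IV; P_i = C_i ⊕ S_i.
P[1]: S = E(K, 2) = 0; 0 ⊕ 0 = 0.
P[2]: S = E(K, 0) = E; D ⊕ E = 3.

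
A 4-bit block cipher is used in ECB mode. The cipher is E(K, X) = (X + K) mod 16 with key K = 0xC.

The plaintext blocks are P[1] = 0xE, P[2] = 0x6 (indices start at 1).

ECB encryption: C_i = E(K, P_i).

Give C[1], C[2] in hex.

C[1] = 0xA, C[2] = 0x2

C[1]: E(K, 0xE) = 0xA.
C[2]: E(K, 0x6) = 0x2.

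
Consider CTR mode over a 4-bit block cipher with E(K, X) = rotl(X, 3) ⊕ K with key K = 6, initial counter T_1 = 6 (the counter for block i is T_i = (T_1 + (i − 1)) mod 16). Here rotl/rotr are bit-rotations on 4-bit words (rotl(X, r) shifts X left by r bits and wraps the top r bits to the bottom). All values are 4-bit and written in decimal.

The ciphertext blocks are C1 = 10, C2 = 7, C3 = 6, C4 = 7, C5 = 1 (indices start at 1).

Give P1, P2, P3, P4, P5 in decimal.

CTR decryption: S_i = E(K, T_i) where T_i is the counter for block i; P_i = C_i ⊕ S_i.
P1: T = 6, S = E(K, T) = 5; 10 ⊕ 5 = 15.
P2: T = 7, S = E(K, T) = 13; 7 ⊕ 13 = 10.
P3: T = 8, S = E(K, T) = 2; 6 ⊕ 2 = 4.
P4: T = 9, S = E(K, T) = 10; 7 ⊕ 10 = 13.
P5: T = 10, S = E(K, T) = 3; 1 ⊕ 3 = 2.

P1 = 15, P2 = 10, P3 = 4, P4 = 13, P5 = 2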